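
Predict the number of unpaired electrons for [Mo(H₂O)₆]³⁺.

Ligand charges: water is neutral. With an overall charge of +3 the molybdenum centre must be in the +3 oxidation state.
Molybdenum is a group-6 element; Mo(III) is therefore d³.
In an octahedral field the d³ configuration is t₂g³e_g⁰ (only one arrangement possible), giving 3 unpaired electrons.

3 unpaired electrons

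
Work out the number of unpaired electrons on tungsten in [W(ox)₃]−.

Each oxalate is −2; balancing the −1 overall charge requires W(V).
Group 6 minus oxidation state 5 gives a d¹ configuration.
Counting donor atoms: 3×oxalate (bidentate) → 6 donors. Coordination number = 6.
In an octahedral field the d¹ configuration is t₂g¹e_g⁰ (only one arrangement possible), giving 1 unpaired electron.

1 unpaired electron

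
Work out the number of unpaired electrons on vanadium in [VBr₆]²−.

1

Ligand charges: each bromide is −1. With an overall charge of −2 the vanadium centre must be in the +4 oxidation state.
V sits in group 5, so the d-electron count is 5 − 4 = 1.
In an octahedral field the d¹ configuration is t₂g¹e_g⁰ (only one arrangement possible), giving 1 unpaired electron.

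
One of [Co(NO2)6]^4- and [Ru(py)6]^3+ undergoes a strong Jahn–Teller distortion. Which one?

[Co(NO2)6]^4-

[Co(NO2)6]^4-: Ligand charges: each nitro (N-bound nitrite) is −1. With an overall charge of −4 the cobalt centre must be in the +2 oxidation state. Cobalt is a group-9 element; Co(II) is therefore d⁷. Nitro (N-bound nitrite) is a strong-field ligand (high in the spectrochemical series) for a first-row metal, so the complex is low-spin. The t₂g⁶e_g¹ (low-spin) configuration has an unevenly filled e_g set; the Jahn–Teller theorem predicts a tetragonal distortion (typically axial elongation) to lift the degeneracy.
[Ru(py)6]^3+: Summing ligand charges against the +3 overall charge gives an oxidation state of +3 for ruthenium. Group 8 minus oxidation state 3 gives a d⁵ configuration. A 4d ion has a large Δₒ and is invariably low-spin. The d⁵ configuration leaves the e_g set evenly filled (or empty) — no strong Jahn–Teller driving force.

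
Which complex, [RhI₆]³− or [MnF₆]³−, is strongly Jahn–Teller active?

[MnF₆]³−

[RhI₆]³−: Summing ligand charges against the −3 overall charge gives an oxidation state of +3 for rhodium. Group 9 minus oxidation state 3 gives a d⁶ configuration. A 4d ion has a large Δₒ and is invariably low-spin. The d⁶ configuration leaves the e_g set evenly filled (or empty) — no strong Jahn–Teller driving force.
[MnF₆]³−: Each fluoride is −1; balancing the −3 overall charge requires Mn(III). Manganese is a group-7 element; Mn(III) is therefore d⁴. Fluoride is a weak-field ligand for a first-row metal, so the complex is high-spin. The t₂g³e_g¹ (high-spin) configuration has an unevenly filled e_g set; the Jahn–Teller theorem predicts a tetragonal distortion (typically axial elongation) to lift the degeneracy.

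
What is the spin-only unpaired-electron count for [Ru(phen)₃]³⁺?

1 unpaired electron

1,10-phenanthroline is neutral; balancing the +3 overall charge requires Ru(III).
Ruthenium is a group-8 element; Ru(III) is therefore d⁵.
Counting donor atoms: 3×1,10-phenanthroline (bidentate) → 6 donors. Coordination number = 6.
The spin state decides the count: a 4d ion has a large Δₒ and is invariably low-spin.
An octahedral low-spin d⁵ ion is t₂g⁵e_g⁰, giving 1 unpaired electron.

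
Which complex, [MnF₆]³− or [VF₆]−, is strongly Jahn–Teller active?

[MnF₆]³−

[MnF₆]³−: Each fluoride is −1; balancing the −3 overall charge requires Mn(III). Manganese is a group-7 element; Mn(III) is therefore d⁴. Fluoride is a weak-field ligand for a first-row metal, so the complex is high-spin. The t₂g³e_g¹ (high-spin) configuration has an unevenly filled e_g set; the Jahn–Teller theorem predicts a tetragonal distortion (typically axial elongation) to lift the degeneracy.
[VF₆]−: Summing ligand charges against the −1 overall charge gives an oxidation state of +5 for vanadium. V sits in group 5, so the d-electron count is 5 − 5 = 0. The d⁰ configuration leaves the e_g set evenly filled (or empty) — no strong Jahn–Teller driving force.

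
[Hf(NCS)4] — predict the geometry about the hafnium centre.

tetrahedral

Summing ligand charges against the 0 overall charge gives an oxidation state of +4 for hafnium.
Hafnium is a group-4 element; Hf(IV) is therefore d⁰.
With 4 monodentate ligands the coordination number is 4.
A d⁰ ion has no crystal-field stabilisation preference between square planar and tetrahedral, so four ligands adopt the sterically favoured tetrahedral geometry.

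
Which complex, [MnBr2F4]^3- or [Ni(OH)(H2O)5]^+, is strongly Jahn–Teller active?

[MnBr2F4]^3-

[MnBr2F4]^3-: Ligand charges: each bromide is −1; each fluoride is −1. With an overall charge of −3 the manganese centre must be in the +3 oxidation state. Manganese is a group-7 element; Mn(III) is therefore d⁴. Bromide and fluoride are weak-field ligands for a first-row metal, so the complex is high-spin. The t₂g³e_g¹ (high-spin) configuration has an unevenly filled e_g set; the Jahn–Teller theorem predicts a tetragonal distortion (typically axial elongation) to lift the degeneracy.
[Ni(OH)(H2O)5]^+: Summing ligand charges against the +1 overall charge gives an oxidation state of +2 for nickel. Ni sits in group 10, so the d-electron count is 10 − 2 = 8. The d⁸ configuration leaves the e_g set evenly filled (or empty) — no strong Jahn–Teller driving force.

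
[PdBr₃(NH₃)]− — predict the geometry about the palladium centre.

square planar

Ligand charges: each bromide is −1; ammonia is neutral. With an overall charge of −1 the palladium centre must be in the +2 oxidation state.
Group 10 minus oxidation state 2 gives a d⁸ configuration.
With 4 monodentate ligands the coordination number is 4.
A 4d d⁸ ion has a large crystal-field splitting; square planar leaves the high-energy d_{x²−y²} orbital empty and maximises CFSE.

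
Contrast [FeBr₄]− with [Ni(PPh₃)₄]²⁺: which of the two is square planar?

For [FeBr₄]−: Each bromide is −1; balancing the −1 overall charge requires Fe(III). Iron is a group-8 element; Fe(III) is therefore d⁵. A high-spin d⁵ ion has zero CFSE in either geometry, so four ligands adopt the sterically favoured tetrahedral geometry. → tetrahedral.
For [Ni(PPh₃)₄]²⁺: Triphenylphosphine is neutral; balancing the +2 overall charge requires Ni(II). Nickel is a group-10 element; Ni(II) is therefore d⁸. Triphenylphosphine is a strong-field ligand (high in the spectrochemical series). A 3d d⁸ ion with strong-field ligands gains enough CFSE to favour square planar over tetrahedral. → square planar.

[Ni(PPh₃)₄]²⁺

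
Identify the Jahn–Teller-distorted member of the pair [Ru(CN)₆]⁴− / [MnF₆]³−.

[MnF₆]³−

[Ru(CN)₆]⁴−: Ligand charges: each cyanide is −1. With an overall charge of −4 the ruthenium centre must be in the +2 oxidation state. Group 8 minus oxidation state 2 gives a d⁶ configuration. A 4d ion has a large Δₒ and is invariably low-spin. The d⁶ configuration leaves the e_g set evenly filled (or empty) — no strong Jahn–Teller driving force.
[MnF₆]³−: Ligand charges: each fluoride is −1. With an overall charge of −3 the manganese centre must be in the +3 oxidation state. Mn sits in group 7, so the d-electron count is 7 − 3 = 4. Fluoride is a weak-field ligand for a first-row metal, so the complex is high-spin. The t₂g³e_g¹ (high-spin) configuration has an unevenly filled e_g set; the Jahn–Teller theorem predicts a tetragonal distortion (typically axial elongation) to lift the degeneracy.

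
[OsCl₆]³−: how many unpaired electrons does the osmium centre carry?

1 unpaired electron

Each chloride is −1; balancing the −3 overall charge requires Os(III).
Group 8 minus oxidation state 3 gives a d⁵ configuration.
The spin state decides the count: a 5d ion has a large Δₒ and is invariably low-spin.
An octahedral low-spin d⁵ ion is t₂g⁵e_g⁰, giving 1 unpaired electron.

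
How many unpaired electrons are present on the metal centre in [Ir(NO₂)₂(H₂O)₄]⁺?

0 unpaired electrons

Ligand charges: each nitro (N-bound nitrite) is −1; water is neutral. With an overall charge of +1 the iridium centre must be in the +3 oxidation state.
Iridium is a group-9 element; Ir(III) is therefore d⁶.
The spin state decides the count: a 5d ion has a large Δₒ and is invariably low-spin.
An octahedral low-spin d⁶ ion is t₂g⁶e_g⁰, giving 0 unpaired electrons.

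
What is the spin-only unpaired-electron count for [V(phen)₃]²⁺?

Ligand charges: 1,10-phenanthroline is neutral. With an overall charge of +2 the vanadium centre must be in the +2 oxidation state.
Vanadium is a group-5 element; V(II) is therefore d³.
Counting donor atoms: 3×1,10-phenanthroline (bidentate) → 6 donors. Coordination number = 6.
In an octahedral field the d³ configuration is t₂g³e_g⁰ (only one arrangement possible), giving 3 unpaired electrons.

3 unpaired electrons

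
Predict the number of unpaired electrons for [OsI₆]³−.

Ligand charges: each iodide is −1. With an overall charge of −3 the osmium centre must be in the +3 oxidation state.
Group 8 minus oxidation state 3 gives a d⁵ configuration.
The spin state decides the count: a 5d ion has a large Δₒ and is invariably low-spin.
An octahedral low-spin d⁵ ion is t₂g⁵e_g⁰, giving 1 unpaired electron.

1 unpaired electron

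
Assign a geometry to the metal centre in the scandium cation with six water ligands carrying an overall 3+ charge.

Ligand charges: water is neutral. With an overall charge of +3 the scandium centre must be in the +3 oxidation state.
Sc sits in group 3, so the d-electron count is 3 − 3 = 0.
With 6 monodentate ligands the coordination number is 6.
Six donors around a single metal centre give an octahedral coordination sphere.

octahedral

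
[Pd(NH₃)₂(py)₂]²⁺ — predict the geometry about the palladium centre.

Ammonia is neutral; pyridine is neutral; balancing the +2 overall charge requires Pd(II).
Pd sits in group 10, so the d-electron count is 10 − 2 = 8.
With 4 monodentate ligands the coordination number is 4.
A 4d d⁸ ion has a large crystal-field splitting; square planar leaves the high-energy d_{x²−y²} orbital empty and maximises CFSE.

square planar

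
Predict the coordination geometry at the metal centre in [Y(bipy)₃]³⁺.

Ligand charges: 2,2′-bipyridine is neutral. With an overall charge of +3 the yttrium centre must be in the +3 oxidation state.
Group 3 minus oxidation state 3 gives a d⁰ configuration.
Counting donor atoms: 3×2,2′-bipyridine (bidentate) → 6 donors. Coordination number = 6.
Six donors around a single metal centre give an octahedral coordination sphere.

octahedral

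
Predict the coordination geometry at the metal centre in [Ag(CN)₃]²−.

Ligand charges: each cyanide is −1. With an overall charge of −2 the silver centre must be in the +1 oxidation state.
Silver is a group-11 element; Ag(I) is therefore d¹⁰.
With 3 monodentate ligands the coordination number is 3.
Three ligands around a d¹⁰ centre minimise repulsion in a trigonal-planar arrangement.

trigonal planar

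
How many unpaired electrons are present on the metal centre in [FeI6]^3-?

5 unpaired electrons

Each iodide is −1; balancing the −3 overall charge requires Fe(III).
Group 8 minus oxidation state 3 gives a d⁵ configuration.
The spin state decides the count: Iodide is a weak-field ligand for a first-row metal, so the complex is high-spin.
An octahedral high-spin d⁵ ion is t₂g³e_g², giving 5 unpaired electrons.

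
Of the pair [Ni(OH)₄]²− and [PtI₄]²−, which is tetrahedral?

For [Ni(OH)₄]²−: Summing ligand charges against the −2 overall charge gives an oxidation state of +2 for nickel. Nickel is a group-10 element; Ni(II) is therefore d⁸. Hydroxide is a weak-field ligand. With weak-field ligands the CFSE gain from square planar is small, so a 3d d⁸ ion takes the sterically preferred tetrahedral geometry. → tetrahedral.
For [PtI₄]²−: Summing ligand charges against the −2 overall charge gives an oxidation state of +2 for platinum. Group 10 minus oxidation state 2 gives a d⁸ configuration. A 5d d⁸ ion has a large crystal-field splitting; square planar leaves the high-energy d_{x²−y²} orbital empty and maximises CFSE. → square planar.

[Ni(OH)₄]²−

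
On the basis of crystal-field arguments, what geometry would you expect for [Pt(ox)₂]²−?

Summing ligand charges against the −2 overall charge gives an oxidation state of +2 for platinum.
Platinum is a group-10 element; Pt(II) is therefore d⁸.
Counting donor atoms: 2×oxalate (bidentate) → 4 donors. Coordination number = 4.
A 5d d⁸ ion has a large crystal-field splitting; square planar leaves the high-energy d_{x²−y²} orbital empty and maximises CFSE.

square planar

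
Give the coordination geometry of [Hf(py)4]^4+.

tetrahedral

Summing ligand charges against the +4 overall charge gives an oxidation state of +4 for hafnium.
Hf sits in group 4, so the d-electron count is 4 − 4 = 0.
With 4 monodentate ligands the coordination number is 4.
A d⁰ ion has no crystal-field stabilisation preference between square planar and tetrahedral, so four ligands adopt the sterically favoured tetrahedral geometry.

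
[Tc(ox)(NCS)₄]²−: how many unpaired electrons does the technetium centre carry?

3 unpaired electrons

Ligand charges: each oxalate is −2; each isothiocyanate is −1. With an overall charge of −2 the technetium centre must be in the +4 oxidation state.
Tc sits in group 7, so the d-electron count is 7 − 4 = 3.
Counting donor atoms: 1×oxalate (bidentate) → 2 donors; 4×isothiocyanate (monodentate) → 4 donors. Coordination number = 6.
In an octahedral field the d³ configuration is t₂g³e_g⁰ (only one arrangement possible), giving 3 unpaired electrons.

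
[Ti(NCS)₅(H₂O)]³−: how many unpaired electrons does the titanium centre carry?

2

Ligand charges: each isothiocyanate is −1; water is neutral. With an overall charge of −3 the titanium centre must be in the +2 oxidation state.
Group 4 minus oxidation state 2 gives a d² configuration.
In an octahedral field the d² configuration is t₂g²e_g⁰ (only one arrangement possible), giving 2 unpaired electrons.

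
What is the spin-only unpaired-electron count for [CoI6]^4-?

Ligand charges: each iodide is −1. With an overall charge of −4 the cobalt centre must be in the +2 oxidation state.
Cobalt is a group-9 element; Co(II) is therefore d⁷.
The spin state decides the count: Iodide is a weak-field ligand for a first-row metal, so the complex is high-spin.
An octahedral high-spin d⁷ ion is t₂g⁵e_g², giving 3 unpaired electrons.

3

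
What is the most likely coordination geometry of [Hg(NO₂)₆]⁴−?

Each nitro (N-bound nitrite) is −1; balancing the −4 overall charge requires Hg(II).
Hg sits in group 12, so the d-electron count is 12 − 2 = 10.
Coordination number: 6.
Six donors around a single metal centre give an octahedral coordination sphere.

octahedral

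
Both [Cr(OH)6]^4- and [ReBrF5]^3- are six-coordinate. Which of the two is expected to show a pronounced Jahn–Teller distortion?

[Cr(OH)6]^4-

[Cr(OH)6]^4-: Ligand charges: each hydroxide is −1. With an overall charge of −4 the chromium centre must be in the +2 oxidation state. Chromium is a group-6 element; Cr(II) is therefore d⁴. Hydroxide is a weak-field ligand for a first-row metal, so the complex is high-spin. The t₂g³e_g¹ (high-spin) configuration has an unevenly filled e_g set; the Jahn–Teller theorem predicts a tetragonal distortion (typically axial elongation) to lift the degeneracy.
[ReBrF5]^3-: Ligand charges: each bromide is −1; each fluoride is −1. With an overall charge of −3 the rhenium centre must be in the +3 oxidation state. Re sits in group 7, so the d-electron count is 7 − 3 = 4. A 5d ion has a large Δₒ and is invariably low-spin. The d⁴ configuration leaves the e_g set evenly filled (or empty) — no strong Jahn–Teller driving force.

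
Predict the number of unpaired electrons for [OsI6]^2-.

2 unpaired electrons

Ligand charges: each iodide is −1. With an overall charge of −2 the osmium centre must be in the +4 oxidation state.
Group 8 minus oxidation state 4 gives a d⁴ configuration.
The spin state decides the count: a 5d ion has a large Δₒ and is invariably low-spin.
An octahedral low-spin d⁴ ion is t₂g⁴e_g⁰, giving 2 unpaired electrons.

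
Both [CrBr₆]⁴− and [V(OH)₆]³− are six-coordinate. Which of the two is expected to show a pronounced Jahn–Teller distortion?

[CrBr₆]⁴−: Summing ligand charges against the −4 overall charge gives an oxidation state of +2 for chromium. Chromium is a group-6 element; Cr(II) is therefore d⁴. Bromide is a weak-field ligand for a first-row metal, so the complex is high-spin. The t₂g³e_g¹ (high-spin) configuration has an unevenly filled e_g set; the Jahn–Teller theorem predicts a tetragonal distortion (typically axial elongation) to lift the degeneracy.
[V(OH)₆]³−: Summing ligand charges against the −3 overall charge gives an oxidation state of +3 for vanadium. Vanadium is a group-5 element; V(III) is therefore d². The d² configuration leaves the e_g set evenly filled (or empty) — no strong Jahn–Teller driving force.

[CrBr₆]⁴−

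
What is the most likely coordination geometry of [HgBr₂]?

Each bromide is −1; balancing the 0 overall charge requires Hg(II).
Group 12 minus oxidation state 2 gives a d¹⁰ configuration.
Coordination number: 2.
A d¹⁰ ion with only two ligands adopts a linear arrangement (sp hybridisation; no CFSE preference).

linear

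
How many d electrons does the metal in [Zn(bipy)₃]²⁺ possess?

d¹⁰

2,2′-bipyridine is neutral; balancing the +2 overall charge requires Zn(II).
Group 12 minus oxidation state 2 gives a d¹⁰ configuration.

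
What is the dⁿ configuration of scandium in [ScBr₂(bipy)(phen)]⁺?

d⁰

Each bromide is −1; 2,2′-bipyridine is neutral; 1,10-phenanthroline is neutral; balancing the +1 overall charge requires Sc(III).
Scandium is a group-3 element; Sc(III) is therefore d⁰.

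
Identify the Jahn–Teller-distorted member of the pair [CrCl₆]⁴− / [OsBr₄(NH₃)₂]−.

[CrCl₆]⁴−

[CrCl₆]⁴−: Summing ligand charges against the −4 overall charge gives an oxidation state of +2 for chromium. Cr sits in group 6, so the d-electron count is 6 − 2 = 4. Chloride is a weak-field ligand for a first-row metal, so the complex is high-spin. The t₂g³e_g¹ (high-spin) configuration has an unevenly filled e_g set; the Jahn–Teller theorem predicts a tetragonal distortion (typically axial elongation) to lift the degeneracy.
[OsBr₄(NH₃)₂]−: Summing ligand charges against the −1 overall charge gives an oxidation state of +3 for osmium. Osmium is a group-8 element; Os(III) is therefore d⁵. A 5d ion has a large Δₒ and is invariably low-spin. The d⁵ configuration leaves the e_g set evenly filled (or empty) — no strong Jahn–Teller driving force.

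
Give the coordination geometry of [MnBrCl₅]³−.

Summing ligand charges against the −3 overall charge gives an oxidation state of +3 for manganese.
Mn sits in group 7, so the d-electron count is 7 − 3 = 4.
Coordination number: 6.
Six donors around a single metal centre give an octahedral coordination sphere.

octahedral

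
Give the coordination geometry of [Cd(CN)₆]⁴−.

Each cyanide is −1; balancing the −4 overall charge requires Cd(II).
Cadmium is a group-12 element; Cd(II) is therefore d¹⁰.
Coordination number: 6.
Six donors around a single metal centre give an octahedral coordination sphere.

octahedral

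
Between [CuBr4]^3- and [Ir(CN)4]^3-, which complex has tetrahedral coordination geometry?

[CuBr4]^3-

For [CuBr4]^3-: Summing ligand charges against the −3 overall charge gives an oxidation state of +1 for copper. Copper is a group-11 element; Cu(I) is therefore d¹⁰. A d¹⁰ ion has no crystal-field stabilisation preference between square planar and tetrahedral, so four ligands adopt the sterically favoured tetrahedral geometry. → tetrahedral.
For [Ir(CN)4]^3-: Summing ligand charges against the −3 overall charge gives an oxidation state of +1 for iridium. Group 9 minus oxidation state 1 gives a d⁸ configuration. A 5d d⁸ ion has a large crystal-field splitting; square planar leaves the high-energy d_{x²−y²} orbital empty and maximises CFSE. → square planar.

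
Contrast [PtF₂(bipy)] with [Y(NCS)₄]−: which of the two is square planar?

For [PtF₂(bipy)]: Summing ligand charges against the 0 overall charge gives an oxidation state of +2 for platinum. Platinum is a group-10 element; Pt(II) is therefore d⁸. A 5d d⁸ ion has a large crystal-field splitting; square planar leaves the high-energy d_{x²−y²} orbital empty and maximises CFSE. → square planar.
For [Y(NCS)₄]−: Each isothiocyanate is −1; balancing the −1 overall charge requires Y(III). Group 3 minus oxidation state 3 gives a d⁰ configuration. A d⁰ ion has no crystal-field stabilisation preference between square planar and tetrahedral, so four ligands adopt the sterically favoured tetrahedral geometry. → tetrahedral.

[PtF₂(bipy)]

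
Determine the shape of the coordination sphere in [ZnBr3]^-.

trigonal planar

Each bromide is −1; balancing the −1 overall charge requires Zn(II).
Zinc is a group-12 element; Zn(II) is therefore d¹⁰.
Coordination number: 3.
Three ligands around a d¹⁰ centre minimise repulsion in a trigonal-planar arrangement.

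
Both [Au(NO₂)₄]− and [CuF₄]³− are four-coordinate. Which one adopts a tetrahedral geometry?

For [Au(NO₂)₄]−: Each nitro (N-bound nitrite) is −1; balancing the −1 overall charge requires Au(III). Group 11 minus oxidation state 3 gives a d⁸ configuration. A 5d d⁸ ion has a large crystal-field splitting; square planar leaves the high-energy d_{x²−y²} orbital empty and maximises CFSE. → square planar.
For [CuF₄]³−: Summing ligand charges against the −3 overall charge gives an oxidation state of +1 for copper. Copper is a group-11 element; Cu(I) is therefore d¹⁰. A d¹⁰ ion has no crystal-field stabilisation preference between square planar and tetrahedral, so four ligands adopt the sterically favoured tetrahedral geometry. → tetrahedral.

[CuF₄]³−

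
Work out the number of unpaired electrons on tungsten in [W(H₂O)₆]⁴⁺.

2

Ligand charges: water is neutral. With an overall charge of +4 the tungsten centre must be in the +4 oxidation state.
W sits in group 6, so the d-electron count is 6 − 4 = 2.
In an octahedral field the d² configuration is t₂g²e_g⁰ (only one arrangement possible), giving 2 unpaired electrons.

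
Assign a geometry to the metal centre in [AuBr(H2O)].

Each bromide is −1; water is neutral; balancing the 0 overall charge requires Au(I).
Group 11 minus oxidation state 1 gives a d¹⁰ configuration.
Coordination number: 2.
A d¹⁰ ion with only two ligands adopts a linear arrangement (sp hybridisation; no CFSE preference).

linear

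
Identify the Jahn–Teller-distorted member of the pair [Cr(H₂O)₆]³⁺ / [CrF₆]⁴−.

[Cr(H₂O)₆]³⁺: Summing ligand charges against the +3 overall charge gives an oxidation state of +3 for chromium. Cr sits in group 6, so the d-electron count is 6 − 3 = 3. The d³ configuration leaves the e_g set evenly filled (or empty) — no strong Jahn–Teller driving force.
[CrF₆]⁴−: Ligand charges: each fluoride is −1. With an overall charge of −4 the chromium centre must be in the +2 oxidation state. Chromium is a group-6 element; Cr(II) is therefore d⁴. Fluoride is a weak-field ligand for a first-row metal, so the complex is high-spin. The t₂g³e_g¹ (high-spin) configuration has an unevenly filled e_g set; the Jahn–Teller theorem predicts a tetragonal distortion (typically axial elongation) to lift the degeneracy.

[CrF₆]⁴−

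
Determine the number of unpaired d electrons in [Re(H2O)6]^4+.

Water is neutral; balancing the +4 overall charge requires Re(IV).
Group 7 minus oxidation state 4 gives a d³ configuration.
In an octahedral field the d³ configuration is t₂g³e_g⁰ (only one arrangement possible), giving 3 unpaired electrons.

3 unpaired electrons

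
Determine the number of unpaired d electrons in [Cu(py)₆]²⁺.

1 unpaired electron

Pyridine is neutral; balancing the +2 overall charge requires Cu(II).
Copper is a group-11 element; Cu(II) is therefore d⁹.
In an octahedral field the d⁹ configuration is t₂g⁶e_g³ (only one arrangement possible), giving 1 unpaired electron.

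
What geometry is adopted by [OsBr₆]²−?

Ligand charges: each bromide is −1. With an overall charge of −2 the osmium centre must be in the +4 oxidation state.
Group 8 minus oxidation state 4 gives a d⁴ configuration.
Coordination number: 6.
Six donors around a single metal centre give an octahedral coordination sphere.

octahedral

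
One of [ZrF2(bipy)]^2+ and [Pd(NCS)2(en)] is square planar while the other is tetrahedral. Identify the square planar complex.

[Pd(NCS)2(en)]

For [ZrF2(bipy)]^2+: Each fluoride is −1; 2,2′-bipyridine is neutral; balancing the +2 overall charge requires Zr(IV). Zirconium is a group-4 element; Zr(IV) is therefore d⁰. A d⁰ ion has no crystal-field stabilisation preference between square planar and tetrahedral, so four ligands adopt the sterically favoured tetrahedral geometry. → tetrahedral.
For [Pd(NCS)2(en)]: Ligand charges: each isothiocyanate is −1; ethylenediamine is neutral. With an overall charge of 0 the palladium centre must be in the +2 oxidation state. Palladium is a group-10 element; Pd(II) is therefore d⁸. A 4d d⁸ ion has a large crystal-field splitting; square planar leaves the high-energy d_{x²−y²} orbital empty and maximises CFSE. → square planar.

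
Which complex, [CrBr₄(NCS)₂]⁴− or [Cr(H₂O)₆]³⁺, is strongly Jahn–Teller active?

[CrBr₄(NCS)₂]⁴−: Summing ligand charges against the −4 overall charge gives an oxidation state of +2 for chromium. Chromium is a group-6 element; Cr(II) is therefore d⁴. Bromide and isothiocyanate are weak-field ligands for a first-row metal, so the complex is high-spin. The t₂g³e_g¹ (high-spin) configuration has an unevenly filled e_g set; the Jahn–Teller theorem predicts a tetragonal distortion (typically axial elongation) to lift the degeneracy.
[Cr(H₂O)₆]³⁺: Ligand charges: water is neutral. With an overall charge of +3 the chromium centre must be in the +3 oxidation state. Group 6 minus oxidation state 3 gives a d³ configuration. The d³ configuration leaves the e_g set evenly filled (or empty) — no strong Jahn–Teller driving force.

[CrBr₄(NCS)₂]⁴−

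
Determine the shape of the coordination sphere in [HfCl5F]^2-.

Each chloride is −1; each fluoride is −1; balancing the −2 overall charge requires Hf(IV).
Hf sits in group 4, so the d-electron count is 4 − 4 = 0.
With 6 monodentate ligands the coordination number is 6.
Six donors around a single metal centre give an octahedral coordination sphere.

octahedral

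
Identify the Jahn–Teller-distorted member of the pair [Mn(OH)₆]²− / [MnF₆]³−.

[Mn(OH)₆]²−: Ligand charges: each hydroxide is −1. With an overall charge of −2 the manganese centre must be in the +4 oxidation state. Group 7 minus oxidation state 4 gives a d³ configuration. The d³ configuration leaves the e_g set evenly filled (or empty) — no strong Jahn–Teller driving force.
[MnF₆]³−: Ligand charges: each fluoride is −1. With an overall charge of −3 the manganese centre must be in the +3 oxidation state. Manganese is a group-7 element; Mn(III) is therefore d⁴. Fluoride is a weak-field ligand for a first-row metal, so the complex is high-spin. The t₂g³e_g¹ (high-spin) configuration has an unevenly filled e_g set; the Jahn–Teller theorem predicts a tetragonal distortion (typically axial elongation) to lift the degeneracy.

[MnF₆]³−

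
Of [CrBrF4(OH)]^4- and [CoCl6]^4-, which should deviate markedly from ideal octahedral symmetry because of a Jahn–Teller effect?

[CrBrF4(OH)]^4-

[CrBrF4(OH)]^4-: Each bromide is −1; each fluoride is −1; each hydroxide is −1; balancing the −4 overall charge requires Cr(II). Chromium is a group-6 element; Cr(II) is therefore d⁴. Bromide, fluoride, and hydroxide are weak-field ligands for a first-row metal, so the complex is high-spin. The t₂g³e_g¹ (high-spin) configuration has an unevenly filled e_g set; the Jahn–Teller theorem predicts a tetragonal distortion (typically axial elongation) to lift the degeneracy.
[CoCl6]^4-: Ligand charges: each chloride is −1. With an overall charge of −4 the cobalt centre must be in the +2 oxidation state. Group 9 minus oxidation state 2 gives a d⁷ configuration. Chloride is a weak-field ligand for a first-row metal, so the complex is high-spin. The d⁷ configuration leaves the e_g set evenly filled (or empty) — no strong Jahn–Teller driving force.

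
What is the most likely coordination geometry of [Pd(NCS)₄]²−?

square planar

Summing ligand charges against the −2 overall charge gives an oxidation state of +2 for palladium.
Palladium is a group-10 element; Pd(II) is therefore d⁸.
With 4 monodentate ligands the coordination number is 4.
A 4d d⁸ ion has a large crystal-field splitting; square planar leaves the high-energy d_{x²−y²} orbital empty and maximises CFSE.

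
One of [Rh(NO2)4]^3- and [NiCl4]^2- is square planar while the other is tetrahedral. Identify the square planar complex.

For [Rh(NO2)4]^3-: Each nitro (N-bound nitrite) is −1; balancing the −3 overall charge requires Rh(I). Group 9 minus oxidation state 1 gives a d⁸ configuration. A 4d d⁸ ion has a large crystal-field splitting; square planar leaves the high-energy d_{x²−y²} orbital empty and maximises CFSE. → square planar.
For [NiCl4]^2-: Each chloride is −1; balancing the −2 overall charge requires Ni(II). Group 10 minus oxidation state 2 gives a d⁸ configuration. Chloride is a weak-field ligand. With weak-field ligands the CFSE gain from square planar is small, so a 3d d⁸ ion takes the sterically preferred tetrahedral geometry. → tetrahedral.

[Rh(NO2)4]^3-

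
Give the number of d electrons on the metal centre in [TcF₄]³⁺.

d0

Each fluoride is −1; balancing the +3 overall charge requires Tc(VII).
Technetium is a group-7 element; Tc(VII) is therefore d⁰.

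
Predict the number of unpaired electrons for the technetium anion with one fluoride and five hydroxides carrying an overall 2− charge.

3 unpaired electrons

Ligand charges: each fluoride is −1; each hydroxide is −1. With an overall charge of −2 the technetium centre must be in the +4 oxidation state.
Group 7 minus oxidation state 4 gives a d³ configuration.
In an octahedral field the d³ configuration is t₂g³e_g⁰ (only one arrangement possible), giving 3 unpaired electrons.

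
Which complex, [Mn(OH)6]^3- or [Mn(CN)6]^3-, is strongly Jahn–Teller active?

[Mn(OH)6]^3-: Ligand charges: each hydroxide is −1. With an overall charge of −3 the manganese centre must be in the +3 oxidation state. Mn sits in group 7, so the d-electron count is 7 − 3 = 4. Hydroxide is a weak-field ligand for a first-row metal, so the complex is high-spin. The t₂g³e_g¹ (high-spin) configuration has an unevenly filled e_g set; the Jahn–Teller theorem predicts a tetragonal distortion (typically axial elongation) to lift the degeneracy.
[Mn(CN)6]^3-: Ligand charges: each cyanide is −1. With an overall charge of −3 the manganese centre must be in the +3 oxidation state. Manganese is a group-7 element; Mn(III) is therefore d⁴. Cyanide is a strong-field ligand (high in the spectrochemical series) for a first-row metal, so the complex is low-spin. The d⁴ configuration leaves the e_g set evenly filled (or empty) — no strong Jahn–Teller driving force.

[Mn(OH)6]^3-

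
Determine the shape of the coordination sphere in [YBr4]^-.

tetrahedral

Summing ligand charges against the −1 overall charge gives an oxidation state of +3 for yttrium.
Group 3 minus oxidation state 3 gives a d⁰ configuration.
Coordination number: 4.
A d⁰ ion has no crystal-field stabilisation preference between square planar and tetrahedral, so four ligands adopt the sterically favoured tetrahedral geometry.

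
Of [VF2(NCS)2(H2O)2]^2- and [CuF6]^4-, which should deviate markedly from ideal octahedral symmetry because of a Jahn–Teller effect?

[VF2(NCS)2(H2O)2]^2-: Summing ligand charges against the −2 overall charge gives an oxidation state of +2 for vanadium. V sits in group 5, so the d-electron count is 5 − 2 = 3. The d³ configuration leaves the e_g set evenly filled (or empty) — no strong Jahn–Teller driving force.
[CuF6]^4-: Summing ligand charges against the −4 overall charge gives an oxidation state of +2 for copper. Cu sits in group 11, so the d-electron count is 11 − 2 = 9. The t₂g⁶e_g³ configuration has an unevenly filled e_g set; the Jahn–Teller theorem predicts a tetragonal distortion (typically axial elongation) to lift the degeneracy.

[CuF6]^4-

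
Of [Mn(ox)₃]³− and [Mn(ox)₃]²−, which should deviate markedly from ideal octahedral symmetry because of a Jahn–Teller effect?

[Mn(ox)₃]³−

[Mn(ox)₃]³−: Summing ligand charges against the −3 overall charge gives an oxidation state of +3 for manganese. Mn sits in group 7, so the d-electron count is 7 − 3 = 4. Oxalate is a weak-field ligand for a first-row metal, so the complex is high-spin. The t₂g³e_g¹ (high-spin) configuration has an unevenly filled e_g set; the Jahn–Teller theorem predicts a tetragonal distortion (typically axial elongation) to lift the degeneracy.
[Mn(ox)₃]²−: Each oxalate is −2; balancing the −2 overall charge requires Mn(IV). Mn sits in group 7, so the d-electron count is 7 − 4 = 3. The d³ configuration leaves the e_g set evenly filled (or empty) — no strong Jahn–Teller driving force.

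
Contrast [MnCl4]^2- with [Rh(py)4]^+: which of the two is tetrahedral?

[MnCl4]^2-

For [MnCl4]^2-: Each chloride is −1; balancing the −2 overall charge requires Mn(II). Manganese is a group-7 element; Mn(II) is therefore d⁵. A high-spin d⁵ ion has zero CFSE in either geometry, so four ligands adopt the sterically favoured tetrahedral geometry. → tetrahedral.
For [Rh(py)4]^+: Pyridine is neutral; balancing the +1 overall charge requires Rh(I). Rh sits in group 9, so the d-electron count is 9 − 1 = 8. A 4d d⁸ ion has a large crystal-field splitting; square planar leaves the high-energy d_{x²−y²} orbital empty and maximises CFSE. → square planar.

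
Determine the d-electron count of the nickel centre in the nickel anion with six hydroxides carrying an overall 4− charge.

Each hydroxide is −1; balancing the −4 overall charge requires Ni(II).
Group 10 minus oxidation state 2 gives a d⁸ configuration.

d8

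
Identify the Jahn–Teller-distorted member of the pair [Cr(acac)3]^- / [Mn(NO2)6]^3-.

[Cr(acac)3]^-: Summing ligand charges against the −1 overall charge gives an oxidation state of +2 for chromium. Cr sits in group 6, so the d-electron count is 6 − 2 = 4. Acetylacetonate is a weak-field ligand for a first-row metal, so the complex is high-spin. The t₂g³e_g¹ (high-spin) configuration has an unevenly filled e_g set; the Jahn–Teller theorem predicts a tetragonal distortion (typically axial elongation) to lift the degeneracy.
[Mn(NO2)6]^3-: Summing ligand charges against the −3 overall charge gives an oxidation state of +3 for manganese. Group 7 minus oxidation state 3 gives a d⁴ configuration. Nitro (N-bound nitrite) is a strong-field ligand (high in the spectrochemical series) for a first-row metal, so the complex is low-spin. The d⁴ configuration leaves the e_g set evenly filled (or empty) — no strong Jahn–Teller driving force.

[Cr(acac)3]^-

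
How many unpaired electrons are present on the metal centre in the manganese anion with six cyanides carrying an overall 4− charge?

1 unpaired electron

Summing ligand charges against the −4 overall charge gives an oxidation state of +2 for manganese.
Group 7 minus oxidation state 2 gives a d⁵ configuration.
The spin state decides the count: Cyanide is a strong-field ligand (high in the spectrochemical series) for a first-row metal, so the complex is low-spin.
An octahedral low-spin d⁵ ion is t₂g⁵e_g⁰, giving 1 unpaired electron.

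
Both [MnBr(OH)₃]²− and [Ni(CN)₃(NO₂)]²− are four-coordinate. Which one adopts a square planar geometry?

For [MnBr(OH)₃]²−: Ligand charges: each bromide is −1; each hydroxide is −1. With an overall charge of −2 the manganese centre must be in the +2 oxidation state. Group 7 minus oxidation state 2 gives a d⁵ configuration. A high-spin d⁵ ion has zero CFSE in either geometry, so four ligands adopt the sterically favoured tetrahedral geometry. → tetrahedral.
For [Ni(CN)₃(NO₂)]²−: Each cyanide is −1; each nitro (N-bound nitrite) is −1; balancing the −2 overall charge requires Ni(II). Ni sits in group 10, so the d-electron count is 10 − 2 = 8. Cyanide and nitro (N-bound nitrite) are strong-field ligands (high in the spectrochemical series). A 3d d⁸ ion with strong-field ligands gains enough CFSE to favour square planar over tetrahedral. → square planar.

[Ni(CN)₃(NO₂)]²−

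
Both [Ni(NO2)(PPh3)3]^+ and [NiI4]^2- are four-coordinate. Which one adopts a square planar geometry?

[Ni(NO2)(PPh3)3]^+

For [Ni(NO2)(PPh3)3]^+: Ligand charges: each nitro (N-bound nitrite) is −1; triphenylphosphine is neutral. With an overall charge of +1 the nickel centre must be in the +2 oxidation state. Group 10 minus oxidation state 2 gives a d⁸ configuration. Nitro (N-bound nitrite) and triphenylphosphine are strong-field ligands (high in the spectrochemical series). A 3d d⁸ ion with strong-field ligands gains enough CFSE to favour square planar over tetrahedral. → square planar.
For [NiI4]^2-: Summing ligand charges against the −2 overall charge gives an oxidation state of +2 for nickel. Ni sits in group 10, so the d-electron count is 10 − 2 = 8. Iodide is a weak-field ligand. With weak-field ligands the CFSE gain from square planar is small, so a 3d d⁸ ion takes the sterically preferred tetrahedral geometry. → tetrahedral.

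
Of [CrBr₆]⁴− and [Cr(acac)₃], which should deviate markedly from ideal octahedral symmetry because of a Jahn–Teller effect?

[CrBr₆]⁴−

[CrBr₆]⁴−: Ligand charges: each bromide is −1. With an overall charge of −4 the chromium centre must be in the +2 oxidation state. Group 6 minus oxidation state 2 gives a d⁴ configuration. Bromide is a weak-field ligand for a first-row metal, so the complex is high-spin. The t₂g³e_g¹ (high-spin) configuration has an unevenly filled e_g set; the Jahn–Teller theorem predicts a tetragonal distortion (typically axial elongation) to lift the degeneracy.
[Cr(acac)₃]: Each acetylacetonate is −1; balancing the 0 overall charge requires Cr(III). Group 6 minus oxidation state 3 gives a d³ configuration. The d³ configuration leaves the e_g set evenly filled (or empty) — no strong Jahn–Teller driving force.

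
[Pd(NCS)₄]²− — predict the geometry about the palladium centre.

square planar

Each isothiocyanate is −1; balancing the −2 overall charge requires Pd(II).
Pd sits in group 10, so the d-electron count is 10 − 2 = 8.
With 4 monodentate ligands the coordination number is 4.
A 4d d⁸ ion has a large crystal-field splitting; square planar leaves the high-energy d_{x²−y²} orbital empty and maximises CFSE.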